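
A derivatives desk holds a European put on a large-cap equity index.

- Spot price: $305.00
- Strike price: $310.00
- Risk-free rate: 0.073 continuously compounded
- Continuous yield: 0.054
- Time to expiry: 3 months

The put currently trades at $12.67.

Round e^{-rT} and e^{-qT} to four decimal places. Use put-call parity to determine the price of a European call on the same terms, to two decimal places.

e^(−qT) = e^(−0.054·0.25) = 0.9866;  e^(−rT) = e^(−0.073·0.25) = 0.9819
Put-call parity: C − P = S·e^(−qT) − K·e^(−rT) = 305·0.9866 − 310·0.9819 = 300.9130 − 304.3890 = -3.4760
C = P + (C − P) = 12.67 + (-3.4760) = 9.1940

$9.19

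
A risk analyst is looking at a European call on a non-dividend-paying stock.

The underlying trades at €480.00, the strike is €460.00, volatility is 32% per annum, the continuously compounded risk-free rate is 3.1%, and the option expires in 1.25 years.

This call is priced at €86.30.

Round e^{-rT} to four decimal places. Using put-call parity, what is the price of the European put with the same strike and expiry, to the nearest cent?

€48.82

exp(−rT) = exp(−0.031·1.25) = 0.9620
Put-call parity: C − P = S − K·e^(−rT) = 480 − 460·0.9620 = 480 − 442.5200 = 37.4800
P = C − (C − P) = 86.30 − (37.4800) = 48.8200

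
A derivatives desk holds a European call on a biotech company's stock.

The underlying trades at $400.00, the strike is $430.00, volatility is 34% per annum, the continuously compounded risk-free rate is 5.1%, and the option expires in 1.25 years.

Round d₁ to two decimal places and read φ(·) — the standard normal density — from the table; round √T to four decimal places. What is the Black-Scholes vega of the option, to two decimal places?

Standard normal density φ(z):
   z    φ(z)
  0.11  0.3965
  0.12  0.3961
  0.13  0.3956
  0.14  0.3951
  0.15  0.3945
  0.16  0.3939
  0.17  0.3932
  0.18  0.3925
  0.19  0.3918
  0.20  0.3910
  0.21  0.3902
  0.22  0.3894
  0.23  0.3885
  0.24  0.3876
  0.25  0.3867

σ√T = 0.34 × 1.1180 = 0.3801
ln(S/K) + (r + σ²/2)T = ln(400/430) + (0.051 + 0.34²/2)·1.25 = -0.0723 + 0.1360 = 0.0637
d₁ = 0.0637 / 0.3801 = 0.1675 which rounds to 0.17
√T = √1.25 = 1.1180
φ(d₁) = φ(0.17) = 0.3932
vega = S·φ(d₁)·√T = 400·0.3932·1.1180 = 175.8390
(Vega is the same for a European call and put with the same parameters.)

175.84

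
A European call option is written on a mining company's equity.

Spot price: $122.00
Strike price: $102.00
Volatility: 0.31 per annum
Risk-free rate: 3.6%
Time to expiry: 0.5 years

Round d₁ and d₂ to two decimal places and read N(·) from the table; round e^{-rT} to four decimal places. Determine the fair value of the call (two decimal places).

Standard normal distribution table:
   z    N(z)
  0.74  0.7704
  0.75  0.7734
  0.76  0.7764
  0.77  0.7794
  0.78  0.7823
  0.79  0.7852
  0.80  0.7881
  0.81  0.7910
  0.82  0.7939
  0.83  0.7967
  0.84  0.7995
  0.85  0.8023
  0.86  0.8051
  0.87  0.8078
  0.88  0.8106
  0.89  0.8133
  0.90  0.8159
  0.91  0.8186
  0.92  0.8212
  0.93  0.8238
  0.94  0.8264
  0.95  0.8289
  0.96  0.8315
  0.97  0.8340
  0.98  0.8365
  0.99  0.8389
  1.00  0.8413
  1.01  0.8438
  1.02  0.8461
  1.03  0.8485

σ√T = 0.31·√0.5 = 0.2192
ln(S/K) + (r + σ²/2)T = ln(122/102) + (0.036 + 0.31²/2)·0.5 = 0.1790 + 0.0420 = 0.2211
d₁ = 0.2211 / 0.2192 = 1.0085 which rounds to 1.01
d₂ = d₁ − σ√T = 1.0085 − 0.2192 = 0.7893 which rounds to 0.79
e^(−rT) = e^(−0.036·0.5) = 0.9822
N(d₁) = N(1.01) = 0.8438;  N(d₂) = N(0.79) = 0.7852
C = 122·0.8438 − 102·0.9822·0.7852 = 102.9436 − 78.6648 = 24.2788

$24.28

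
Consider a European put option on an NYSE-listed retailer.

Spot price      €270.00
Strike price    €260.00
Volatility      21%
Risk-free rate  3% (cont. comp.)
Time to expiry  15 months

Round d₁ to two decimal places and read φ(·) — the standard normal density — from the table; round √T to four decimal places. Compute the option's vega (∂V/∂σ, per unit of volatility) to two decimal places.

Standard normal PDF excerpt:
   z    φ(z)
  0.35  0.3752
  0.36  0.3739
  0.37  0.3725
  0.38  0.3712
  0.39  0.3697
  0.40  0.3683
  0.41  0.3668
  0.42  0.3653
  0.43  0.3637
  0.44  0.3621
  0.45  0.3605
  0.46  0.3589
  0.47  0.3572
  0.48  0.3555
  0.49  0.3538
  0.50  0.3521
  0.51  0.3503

109.30

σ√T = 0.21 × 1.1180 = 0.2348
d₁ = [ln(270/260) + (0.03 + ½·0.21²)·1.25] / (σ√T) = (0.0377 + 0.0651) / 0.2348 = 0.4379 ≈ 0.44
√T = √1.25 = 1.1180
φ(d₁) = φ(0.44) = 0.3621
vega = S·φ(d₁)·√T = 270·0.3621·1.1180 = 109.3035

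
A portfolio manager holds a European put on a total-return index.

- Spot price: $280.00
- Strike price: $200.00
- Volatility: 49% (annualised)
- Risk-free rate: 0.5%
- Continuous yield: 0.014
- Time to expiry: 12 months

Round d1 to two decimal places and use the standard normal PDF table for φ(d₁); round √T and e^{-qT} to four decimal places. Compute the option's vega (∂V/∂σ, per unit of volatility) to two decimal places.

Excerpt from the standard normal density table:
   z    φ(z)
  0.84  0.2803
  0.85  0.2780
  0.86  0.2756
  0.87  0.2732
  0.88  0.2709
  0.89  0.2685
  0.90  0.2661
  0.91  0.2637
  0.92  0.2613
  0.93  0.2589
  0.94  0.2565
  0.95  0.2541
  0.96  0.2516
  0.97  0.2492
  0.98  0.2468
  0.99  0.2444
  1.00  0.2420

72.81

σ√T = 0.49 × 1.0000 = 0.4900
d₁ = [ln(280/200) + (0.005 − 0.014 + 0.49²/2)·1] / 0.4900 = [0.3365 + 0.1110] / 0.4900 = 0.9133 → 0.91
√T = √1 = 1.0000
φ(d₁) = φ(0.91) = 0.2637
exp(−qT) = exp(−0.014·1) = 0.9861
vega = S·exp(−qT)·φ(d₁)·√T = 280·0.9861·0.2637·1.0000 = 72.8097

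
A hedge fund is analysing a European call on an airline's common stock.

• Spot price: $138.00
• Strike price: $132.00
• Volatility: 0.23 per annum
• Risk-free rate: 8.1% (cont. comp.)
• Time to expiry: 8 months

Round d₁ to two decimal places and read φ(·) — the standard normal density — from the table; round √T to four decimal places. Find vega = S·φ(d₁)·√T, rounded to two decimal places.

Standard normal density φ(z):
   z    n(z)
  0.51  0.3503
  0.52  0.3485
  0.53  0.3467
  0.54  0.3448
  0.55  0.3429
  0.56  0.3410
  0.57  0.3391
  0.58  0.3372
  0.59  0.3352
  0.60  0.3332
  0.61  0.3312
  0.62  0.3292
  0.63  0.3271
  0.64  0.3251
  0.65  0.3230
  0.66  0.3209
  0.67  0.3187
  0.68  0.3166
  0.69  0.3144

37.09

T = 0.6667;  σ√T = 0.1878
d₁ = [ln(138/132) + (0.081 + 0.23²/2)·0.6667] / 0.1878 = [0.0445 + 0.0716] / 0.1878 = 0.6182 ⇒ 0.62
√T = √0.6667 = 0.8165
φ(d₁) = φ(0.62) = 0.3292
vega = S·φ(d₁)·√T = 138·0.3292·0.8165 = 37.0933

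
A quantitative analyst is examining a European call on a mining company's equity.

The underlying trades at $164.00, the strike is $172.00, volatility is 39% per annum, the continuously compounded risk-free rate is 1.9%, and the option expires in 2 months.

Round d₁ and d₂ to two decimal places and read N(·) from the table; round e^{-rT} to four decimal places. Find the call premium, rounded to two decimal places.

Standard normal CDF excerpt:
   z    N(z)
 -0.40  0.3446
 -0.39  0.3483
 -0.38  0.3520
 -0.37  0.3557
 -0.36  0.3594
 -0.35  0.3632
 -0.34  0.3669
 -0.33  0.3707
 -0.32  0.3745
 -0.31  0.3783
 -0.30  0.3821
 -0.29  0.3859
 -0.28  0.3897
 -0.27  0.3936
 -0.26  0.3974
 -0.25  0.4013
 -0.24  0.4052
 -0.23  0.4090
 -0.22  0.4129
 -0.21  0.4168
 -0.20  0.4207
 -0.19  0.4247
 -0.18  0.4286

σ√T = 0.39 × 0.4082 = 0.1592
d₁ = [ln(164/172) + (0.019 + 0.39²/2)·0.1667] / 0.1592 = [-0.0476 + 0.0158] / 0.1592 = -0.1996 ⇒ -0.20
d₂ = d₁ − σ√T = -0.1996 − 0.1592 = -0.3589 ⇒ -0.36
exp(−rT) = exp(−0.019·0.1667) = 0.9968
C = 164·N(-0.20) − 172·0.9968·N(-0.36) = 164·0.4207 − 172·0.9968·0.3594 = 68.9948 − 61.6190 = 7.3758

$7.38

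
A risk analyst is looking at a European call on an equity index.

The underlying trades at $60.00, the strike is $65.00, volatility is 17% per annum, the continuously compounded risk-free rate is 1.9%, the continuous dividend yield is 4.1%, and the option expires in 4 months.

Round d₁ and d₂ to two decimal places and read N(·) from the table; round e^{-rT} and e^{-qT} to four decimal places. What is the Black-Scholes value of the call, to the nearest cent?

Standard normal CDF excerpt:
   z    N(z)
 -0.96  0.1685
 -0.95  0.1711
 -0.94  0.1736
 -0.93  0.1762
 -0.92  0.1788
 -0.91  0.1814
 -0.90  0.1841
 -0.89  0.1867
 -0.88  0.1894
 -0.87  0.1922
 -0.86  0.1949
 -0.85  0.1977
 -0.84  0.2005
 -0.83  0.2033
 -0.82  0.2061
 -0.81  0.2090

$0.65

T = 0.3333;  σ√T = 0.0981
ln(S/K) + (r − q + σ²/2)T = ln(60/65) + (0.019 − 0.041 + 0.17²/2)·0.3333 = -0.0800 − 0.0025 = -0.0826
d₁ = -0.0826 / 0.0981 = -0.8412 which rounds to -0.84
d₂ = d₁ − σ√T = -0.8412 − 0.0981 = -0.9393 which rounds to -0.94
exp(−qT) = exp(−0.041·0.3333) = 0.9864;  exp(−rT) = exp(−0.019·0.3333) = 0.9937
N(d₁) = N(-0.84) = 0.2005;  N(d₂) = N(-0.94) = 0.1736
C = 60·0.9864·0.2005 − 65·0.9937·0.1736 = 11.8664 − 11.2129 = 0.6535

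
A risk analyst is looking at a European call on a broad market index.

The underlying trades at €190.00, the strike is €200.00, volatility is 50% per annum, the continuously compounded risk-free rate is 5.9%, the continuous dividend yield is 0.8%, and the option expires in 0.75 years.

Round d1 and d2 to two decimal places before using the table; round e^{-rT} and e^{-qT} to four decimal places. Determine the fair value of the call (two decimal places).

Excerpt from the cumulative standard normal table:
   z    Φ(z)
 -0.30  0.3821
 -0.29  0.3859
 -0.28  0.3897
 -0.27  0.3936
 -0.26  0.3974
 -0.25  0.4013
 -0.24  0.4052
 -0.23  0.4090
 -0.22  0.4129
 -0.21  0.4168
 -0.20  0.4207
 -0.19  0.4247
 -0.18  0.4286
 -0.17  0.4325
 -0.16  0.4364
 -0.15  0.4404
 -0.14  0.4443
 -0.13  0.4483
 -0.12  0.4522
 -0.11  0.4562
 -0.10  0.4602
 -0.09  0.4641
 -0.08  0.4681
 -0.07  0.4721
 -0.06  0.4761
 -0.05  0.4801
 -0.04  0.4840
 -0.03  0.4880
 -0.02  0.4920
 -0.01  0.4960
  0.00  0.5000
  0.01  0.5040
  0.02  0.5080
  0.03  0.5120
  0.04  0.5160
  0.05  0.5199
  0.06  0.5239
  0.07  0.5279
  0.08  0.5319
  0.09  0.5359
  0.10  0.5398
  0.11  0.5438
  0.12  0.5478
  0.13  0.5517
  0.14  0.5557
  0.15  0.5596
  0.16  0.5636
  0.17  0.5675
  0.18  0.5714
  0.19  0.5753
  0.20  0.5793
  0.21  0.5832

σ√T = 0.5·√0.75 = 0.4330
d₁ = [ln(190/200) + (0.059 − 0.008 + ½·0.5²)·0.75] / (σ√T) = (-0.0513 + 0.1320) / 0.4330 = 0.1864 which rounds to 0.19
d₂ = 0.1864 − 0.4330 = -0.2466 which rounds to -0.25
e^(−qT) = e^(−0.008·0.75) = 0.9940;  e^(−rT) = e^(−0.059·0.75) = 0.9567
N(d₁) = N(0.19) = 0.5753;  N(d₂) = N(-0.25) = 0.4013
C = 190·0.9940·0.5753 − 200·0.9567·0.4013 = 108.6512 − 76.7847 = 31.8664

€31.87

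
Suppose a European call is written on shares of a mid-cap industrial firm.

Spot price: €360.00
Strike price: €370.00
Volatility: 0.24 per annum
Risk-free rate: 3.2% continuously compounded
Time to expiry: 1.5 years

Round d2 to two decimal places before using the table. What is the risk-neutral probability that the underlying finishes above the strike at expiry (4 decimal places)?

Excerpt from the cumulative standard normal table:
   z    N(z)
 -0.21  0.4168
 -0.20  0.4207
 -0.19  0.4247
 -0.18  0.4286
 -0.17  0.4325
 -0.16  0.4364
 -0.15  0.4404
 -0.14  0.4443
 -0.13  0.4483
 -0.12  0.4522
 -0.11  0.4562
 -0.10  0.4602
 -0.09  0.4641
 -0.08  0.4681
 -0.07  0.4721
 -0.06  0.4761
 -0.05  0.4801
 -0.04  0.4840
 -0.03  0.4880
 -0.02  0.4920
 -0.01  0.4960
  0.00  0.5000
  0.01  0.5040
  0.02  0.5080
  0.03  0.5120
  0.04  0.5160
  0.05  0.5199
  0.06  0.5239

σ√T = 0.24 × 1.2247 = 0.2939
ln(S/K) + (r + σ²/2)T = ln(360/370) + (0.032 + 0.24²/2)·1.5 = -0.0274 + 0.0912 = 0.0638
d₁ = 0.0638 / 0.2939 = 0.2171 → 0.22
d₂ = d₁ − σ√T = 0.2171 − 0.2939 = -0.0769 → -0.08
Pr(exercise) under Q = N(d₂) = 0.4681

0.4681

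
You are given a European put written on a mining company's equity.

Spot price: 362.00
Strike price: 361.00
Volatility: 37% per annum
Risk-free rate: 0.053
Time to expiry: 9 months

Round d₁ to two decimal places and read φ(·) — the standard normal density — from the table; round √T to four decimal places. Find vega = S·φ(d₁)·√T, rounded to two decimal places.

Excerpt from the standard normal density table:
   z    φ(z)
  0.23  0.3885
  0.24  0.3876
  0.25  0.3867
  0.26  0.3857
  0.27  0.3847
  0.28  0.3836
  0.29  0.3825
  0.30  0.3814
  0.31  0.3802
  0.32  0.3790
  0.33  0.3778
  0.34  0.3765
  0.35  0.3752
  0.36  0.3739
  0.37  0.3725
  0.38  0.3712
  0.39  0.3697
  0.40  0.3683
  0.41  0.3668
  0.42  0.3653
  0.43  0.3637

T = 0.75;  σ√T = 0.3204
d₁ = [ln(362/361) + (0.053 + ½·0.37²)·0.75] / (σ√T) = (0.0028 + 0.0911) / 0.3204 = 0.2929 → 0.29
√T = √0.75 = 0.8660
φ(d₁) = φ(0.29) = 0.3825
vega = S·φ(d₁)·√T = 362·0.3825·0.8660 = 119.9107

119.91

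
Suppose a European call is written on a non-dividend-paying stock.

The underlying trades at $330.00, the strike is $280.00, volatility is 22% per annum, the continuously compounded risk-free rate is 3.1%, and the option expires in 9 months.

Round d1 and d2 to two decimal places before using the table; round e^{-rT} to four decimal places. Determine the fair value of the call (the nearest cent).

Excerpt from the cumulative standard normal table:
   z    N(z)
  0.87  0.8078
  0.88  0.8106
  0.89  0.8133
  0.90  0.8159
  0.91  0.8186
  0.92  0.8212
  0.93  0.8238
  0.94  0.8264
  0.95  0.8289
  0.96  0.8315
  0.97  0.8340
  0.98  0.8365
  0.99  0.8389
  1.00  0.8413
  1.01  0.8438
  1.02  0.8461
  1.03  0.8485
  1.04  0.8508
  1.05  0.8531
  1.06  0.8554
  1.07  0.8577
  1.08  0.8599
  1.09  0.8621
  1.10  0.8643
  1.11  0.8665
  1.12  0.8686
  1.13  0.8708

$61.28

T = 0.75;  σ√T = 0.1905
ln(S/K) + (r + σ²/2)T = ln(330/280) + (0.031 + 0.22²/2)·0.75 = 0.1643 + 0.0414 = 0.2057
d₁ = 0.2057 / 0.1905 = 1.0797 which rounds to 1.08
d₂ = d₁ − σ√T = 1.0797 − 0.1905 = 0.8891 which rounds to 0.89
e^(−rT) = e^(−0.031·0.75) = 0.9770
C = 330·N(1.08) − 280·0.9770·N(0.89) = 330·0.8599 − 280·0.9770·0.8133 = 283.7670 − 222.4863 = 61.2807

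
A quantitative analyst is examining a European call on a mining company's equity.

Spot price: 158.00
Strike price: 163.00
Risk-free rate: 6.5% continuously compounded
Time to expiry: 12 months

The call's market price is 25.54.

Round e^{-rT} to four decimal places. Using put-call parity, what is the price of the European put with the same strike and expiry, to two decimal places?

20.29

exp(−rT) = exp(−0.065·1) = 0.9371
Put-call parity: C − P = S − K·e^(−rT) = 158 − 163·0.9371 = 158 − 152.7473 = 5.2527
P = C − (C − P) = 25.54 − (5.2527) = 20.2873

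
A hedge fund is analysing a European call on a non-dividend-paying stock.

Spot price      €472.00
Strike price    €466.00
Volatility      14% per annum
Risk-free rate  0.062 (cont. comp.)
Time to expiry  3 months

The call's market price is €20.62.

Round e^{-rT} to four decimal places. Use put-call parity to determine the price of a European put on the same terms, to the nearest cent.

€7.44

exp(−rT) = exp(−0.062·0.25) = 0.9846
Put-call parity: C − P = S − K·e^(−rT) = 472 − 466·0.9846 = 472 − 458.8236 = 13.1764
P = C − (C − P) = 20.62 − (13.1764) = 7.4436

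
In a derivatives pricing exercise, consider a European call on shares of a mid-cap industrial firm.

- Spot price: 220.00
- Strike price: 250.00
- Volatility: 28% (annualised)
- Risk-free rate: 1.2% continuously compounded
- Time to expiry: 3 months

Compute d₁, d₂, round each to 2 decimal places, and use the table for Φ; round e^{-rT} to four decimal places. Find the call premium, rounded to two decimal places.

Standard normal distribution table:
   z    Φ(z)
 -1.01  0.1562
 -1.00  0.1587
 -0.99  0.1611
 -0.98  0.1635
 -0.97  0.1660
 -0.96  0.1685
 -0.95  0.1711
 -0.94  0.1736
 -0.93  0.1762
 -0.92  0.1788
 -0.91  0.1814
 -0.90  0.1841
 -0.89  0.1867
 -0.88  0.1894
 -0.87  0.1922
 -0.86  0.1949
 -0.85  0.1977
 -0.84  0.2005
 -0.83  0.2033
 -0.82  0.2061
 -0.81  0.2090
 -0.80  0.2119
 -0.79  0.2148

T = 0.25;  σ√T = 0.1400
ln(S/K) + (r + σ²/2)T = ln(220/250) + (0.012 + 0.28²/2)·0.25 = -0.1278 + 0.0128 = -0.1150
d₁ = -0.1150 / 0.1400 = -0.8217 → -0.82
d₂ = d₁ − σ√T = -0.8217 − 0.1400 = -0.9617 → -0.96
e^(−rT) = e^(−0.012·0.25) = 0.9970
N(d₁) = N(-0.82) = 0.2061;  N(d₂) = N(-0.96) = 0.1685
C = 220·0.2061 − 250·0.9970·0.1685 = 45.3420 − 41.9986 = 3.3434

3.34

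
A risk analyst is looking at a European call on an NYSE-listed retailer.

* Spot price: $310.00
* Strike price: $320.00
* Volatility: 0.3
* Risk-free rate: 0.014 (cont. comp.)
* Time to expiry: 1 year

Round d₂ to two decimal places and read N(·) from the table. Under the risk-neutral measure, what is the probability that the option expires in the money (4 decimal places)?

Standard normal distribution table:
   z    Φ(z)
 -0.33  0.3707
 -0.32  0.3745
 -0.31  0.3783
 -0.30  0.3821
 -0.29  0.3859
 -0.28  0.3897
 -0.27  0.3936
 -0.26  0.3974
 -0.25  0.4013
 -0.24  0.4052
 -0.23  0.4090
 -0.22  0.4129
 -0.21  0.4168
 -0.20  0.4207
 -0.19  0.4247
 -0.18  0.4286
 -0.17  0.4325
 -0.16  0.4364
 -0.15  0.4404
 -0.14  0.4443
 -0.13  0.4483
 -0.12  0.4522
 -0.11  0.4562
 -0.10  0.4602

0.4168

T = 1;  σ√T = 0.3000
d₁ = [ln(310/320) + (0.014 + 0.3²/2)·1] / 0.3000 = [-0.0317 + 0.0590] / 0.3000 = 0.0908 ⇒ 0.09
d₂ = d₁ − σ√T = 0.0908 − 0.3000 = -0.2092 ⇒ -0.21
Pr(exercise) under Q = N(d₂) = 0.4168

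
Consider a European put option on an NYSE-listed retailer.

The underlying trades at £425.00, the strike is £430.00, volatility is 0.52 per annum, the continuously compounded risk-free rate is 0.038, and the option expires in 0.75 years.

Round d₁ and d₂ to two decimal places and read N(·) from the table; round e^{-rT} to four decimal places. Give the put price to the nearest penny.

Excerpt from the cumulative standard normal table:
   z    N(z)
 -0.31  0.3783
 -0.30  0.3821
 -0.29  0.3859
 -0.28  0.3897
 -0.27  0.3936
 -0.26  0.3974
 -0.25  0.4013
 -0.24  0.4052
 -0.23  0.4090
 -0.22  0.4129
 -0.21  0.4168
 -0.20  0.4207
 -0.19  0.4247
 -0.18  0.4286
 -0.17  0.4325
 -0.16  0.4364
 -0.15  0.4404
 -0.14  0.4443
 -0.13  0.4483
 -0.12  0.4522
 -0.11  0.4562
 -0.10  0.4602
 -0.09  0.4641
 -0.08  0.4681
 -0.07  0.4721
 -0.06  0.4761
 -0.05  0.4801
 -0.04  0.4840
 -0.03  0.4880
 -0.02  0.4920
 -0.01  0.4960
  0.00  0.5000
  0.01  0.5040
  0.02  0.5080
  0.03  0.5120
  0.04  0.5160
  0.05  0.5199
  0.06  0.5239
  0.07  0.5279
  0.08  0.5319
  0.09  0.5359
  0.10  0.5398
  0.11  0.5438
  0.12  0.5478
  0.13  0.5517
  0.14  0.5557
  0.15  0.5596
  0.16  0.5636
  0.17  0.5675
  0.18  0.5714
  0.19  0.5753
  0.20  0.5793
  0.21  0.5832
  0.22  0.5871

£71.53

T = 0.75;  σ√T = 0.4503
d₁ = [ln(425/430) + (0.038 + 0.52²/2)·0.75] / 0.4503 = [-0.0117 + 0.1299] / 0.4503 = 0.2625 → 0.26
d₂ = d₁ − σ√T = 0.2625 − 0.4503 = -0.1879 → -0.19
e^(−rT) = e^(−0.038·0.75) = 0.9719
P = 430·0.9719·N(0.19) − 425·N(-0.26) = 430·0.9719·0.5753 − 425·0.3974 = 240.4277 − 168.8950 = 71.5327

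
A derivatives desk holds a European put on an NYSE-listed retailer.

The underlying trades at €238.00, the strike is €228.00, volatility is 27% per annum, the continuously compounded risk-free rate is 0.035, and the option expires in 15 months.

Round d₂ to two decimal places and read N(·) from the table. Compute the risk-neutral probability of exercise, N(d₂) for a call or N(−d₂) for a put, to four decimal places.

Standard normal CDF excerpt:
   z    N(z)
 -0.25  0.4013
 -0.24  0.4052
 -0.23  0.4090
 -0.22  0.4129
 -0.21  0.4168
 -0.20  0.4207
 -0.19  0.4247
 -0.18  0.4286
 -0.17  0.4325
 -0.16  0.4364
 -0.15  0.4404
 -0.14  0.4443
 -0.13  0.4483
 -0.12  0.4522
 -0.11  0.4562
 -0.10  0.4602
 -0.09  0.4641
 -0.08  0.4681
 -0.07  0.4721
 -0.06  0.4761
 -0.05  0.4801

0.4443

σ√T = 0.27 × 1.1180 = 0.3019
d₁ = [ln(238/228) + (0.035 + 0.27²/2)·1.25] / 0.3019 = [0.0429 + 0.0893] / 0.3019 = 0.4381 which rounds to 0.44
d₂ = d₁ − σ√T = 0.4381 − 0.3019 = 0.1362 which rounds to 0.14
Risk-neutral Pr[S_T < K] = N(−d₂) = N(-0.14) = 0.4443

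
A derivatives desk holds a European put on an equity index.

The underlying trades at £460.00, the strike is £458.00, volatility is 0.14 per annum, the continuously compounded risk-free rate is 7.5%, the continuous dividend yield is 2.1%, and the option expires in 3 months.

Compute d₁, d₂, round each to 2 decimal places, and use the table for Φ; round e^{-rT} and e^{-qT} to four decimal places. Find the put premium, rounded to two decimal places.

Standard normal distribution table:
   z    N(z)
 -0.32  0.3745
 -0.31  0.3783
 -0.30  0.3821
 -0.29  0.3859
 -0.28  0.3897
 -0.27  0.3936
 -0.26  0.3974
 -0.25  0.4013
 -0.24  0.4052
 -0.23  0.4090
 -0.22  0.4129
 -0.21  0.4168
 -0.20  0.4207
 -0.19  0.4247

£9.00

σ√T = 0.14·√0.25 = 0.0700
ln(S/K) + (r − q + σ²/2)T = ln(460/458) + (0.075 − 0.021 + 0.14²/2)·0.25 = 0.0044 + 0.0159 = 0.0203
d₁ = 0.0203 / 0.0700 = 0.2901 which rounds to 0.29
d₂ = d₁ − σ√T = 0.2901 − 0.0700 = 0.2201 which rounds to 0.22
e^(−qT) = e^(−0.021·0.25) = 0.9948;  e^(−rT) = e^(−0.075·0.25) = 0.9814
N(−d₂) = N(-0.22) = 0.4129;  N(−d₁) = N(-0.29) = 0.3859
P = 458·0.9814·0.4129 − 460·0.9948·0.3859 = 185.5908 − 176.5909 = 8.9999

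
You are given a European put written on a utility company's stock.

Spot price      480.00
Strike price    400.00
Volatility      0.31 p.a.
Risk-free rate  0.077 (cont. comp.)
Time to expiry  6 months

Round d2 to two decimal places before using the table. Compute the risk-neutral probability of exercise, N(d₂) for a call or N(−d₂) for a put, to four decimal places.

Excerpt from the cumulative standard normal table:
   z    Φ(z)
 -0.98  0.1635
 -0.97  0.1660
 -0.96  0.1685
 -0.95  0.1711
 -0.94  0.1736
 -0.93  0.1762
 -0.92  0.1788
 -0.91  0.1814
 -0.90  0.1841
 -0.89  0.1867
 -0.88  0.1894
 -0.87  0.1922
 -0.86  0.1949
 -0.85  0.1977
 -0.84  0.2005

T = 0.5;  σ√T = 0.2192
d₁ = [ln(480/400) + (0.077 + ½·0.31²)·0.5] / (σ√T) = (0.1823 + 0.0625) / 0.2192 = 1.1170 ≈ 1.12
d₂ = 1.1170 − 0.2192 = 0.8978 ≈ 0.90
Pr(exercise) under Q = N(−d₂) = N(-0.90) = 0.1841

0.1841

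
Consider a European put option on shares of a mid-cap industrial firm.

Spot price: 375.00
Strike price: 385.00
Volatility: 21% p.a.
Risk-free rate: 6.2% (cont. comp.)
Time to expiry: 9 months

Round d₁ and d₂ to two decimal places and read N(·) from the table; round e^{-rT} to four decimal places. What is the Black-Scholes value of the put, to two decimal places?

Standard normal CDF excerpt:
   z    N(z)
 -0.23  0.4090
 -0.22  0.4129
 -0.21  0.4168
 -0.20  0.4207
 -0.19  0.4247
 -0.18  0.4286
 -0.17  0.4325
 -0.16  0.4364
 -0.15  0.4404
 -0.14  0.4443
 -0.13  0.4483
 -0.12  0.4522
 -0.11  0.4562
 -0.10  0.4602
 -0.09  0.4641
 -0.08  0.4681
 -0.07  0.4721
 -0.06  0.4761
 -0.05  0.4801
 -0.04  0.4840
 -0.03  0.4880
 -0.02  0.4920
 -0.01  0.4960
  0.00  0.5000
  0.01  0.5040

T = 0.75;  σ√T = 0.1819
d₁ = [ln(375/385) + (0.062 + 0.21²/2)·0.75] / 0.1819 = [-0.0263 + 0.0630] / 0.1819 = 0.2019 which rounds to 0.20
d₂ = d₁ − σ√T = 0.2019 − 0.1819 = 0.0200 which rounds to 0.02
e^(−rT) = e^(−0.062·0.75) = 0.9546
N(−d₂) = N(-0.02) = 0.4920;  N(−d₁) = N(-0.20) = 0.4207
P = 385·0.9546·0.4920 − 375·0.4207 = 180.8203 − 157.7625 = 23.0578

23.06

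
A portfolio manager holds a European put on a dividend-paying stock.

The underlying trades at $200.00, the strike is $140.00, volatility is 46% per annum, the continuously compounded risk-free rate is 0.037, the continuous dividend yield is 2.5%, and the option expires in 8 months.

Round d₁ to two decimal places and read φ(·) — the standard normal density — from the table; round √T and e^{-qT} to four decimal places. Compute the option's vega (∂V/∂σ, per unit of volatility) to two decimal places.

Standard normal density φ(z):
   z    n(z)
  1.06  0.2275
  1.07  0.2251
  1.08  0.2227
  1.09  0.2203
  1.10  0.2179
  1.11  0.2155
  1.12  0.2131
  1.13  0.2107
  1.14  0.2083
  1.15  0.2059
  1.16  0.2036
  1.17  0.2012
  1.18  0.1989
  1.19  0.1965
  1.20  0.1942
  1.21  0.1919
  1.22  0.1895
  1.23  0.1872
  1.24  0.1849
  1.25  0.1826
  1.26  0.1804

σ√T = 0.46 × 0.8165 = 0.3756
d₁ = [ln(200/140) + (0.037 − 0.025 + 0.46²/2)·0.6667] / 0.3756 = [0.3567 + 0.0785] / 0.3756 = 1.1587 → 1.16
√T = √0.6667 = 0.8165
φ(d₁) = φ(1.16) = 0.2036
e^(−qT) = e^(−0.025·0.6667) = 0.9835
vega = S·e^(−qT)·φ(d₁)·√T = 200·0.9835·0.2036·0.8165 = 32.6993

32.70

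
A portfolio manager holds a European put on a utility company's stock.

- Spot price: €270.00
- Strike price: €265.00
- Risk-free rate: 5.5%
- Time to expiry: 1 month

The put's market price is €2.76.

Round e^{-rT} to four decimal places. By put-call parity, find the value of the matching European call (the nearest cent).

€8.98

exp(−rT) = exp(−0.055·0.08333) = 0.9954
Put-call parity: C − P = S − K·e^(−rT) = 270 − 265·0.9954 = 270 − 263.7810 = 6.2190
C = P + (C − P) = 2.76 + (6.2190) = 8.9790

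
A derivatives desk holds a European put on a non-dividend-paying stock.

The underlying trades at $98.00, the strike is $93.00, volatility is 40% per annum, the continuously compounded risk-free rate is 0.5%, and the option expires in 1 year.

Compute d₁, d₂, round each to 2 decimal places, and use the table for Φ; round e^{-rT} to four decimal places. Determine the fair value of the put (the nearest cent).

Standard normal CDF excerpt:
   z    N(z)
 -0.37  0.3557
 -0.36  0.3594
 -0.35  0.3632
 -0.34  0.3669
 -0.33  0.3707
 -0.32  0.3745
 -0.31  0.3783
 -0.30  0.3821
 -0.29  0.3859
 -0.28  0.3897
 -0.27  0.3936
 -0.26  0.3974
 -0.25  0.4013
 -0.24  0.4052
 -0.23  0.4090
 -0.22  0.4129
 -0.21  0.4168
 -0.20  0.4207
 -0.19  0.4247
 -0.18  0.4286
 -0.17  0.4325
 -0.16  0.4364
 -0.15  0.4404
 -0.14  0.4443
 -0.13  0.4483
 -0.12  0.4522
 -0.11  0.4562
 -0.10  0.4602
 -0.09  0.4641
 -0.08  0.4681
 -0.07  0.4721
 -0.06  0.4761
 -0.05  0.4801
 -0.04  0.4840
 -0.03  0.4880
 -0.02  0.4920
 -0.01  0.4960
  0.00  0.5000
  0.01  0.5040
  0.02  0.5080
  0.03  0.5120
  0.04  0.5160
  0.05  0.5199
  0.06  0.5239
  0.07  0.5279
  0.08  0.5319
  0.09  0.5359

$12.52

σ√T = 0.4·√1 = 0.4000
ln(S/K) + (r + σ²/2)T = ln(98/93) + (0.005 + 0.4²/2)·1 = 0.0524 + 0.0850 = 0.1374
d₁ = 0.1374 / 0.4000 = 0.3434 → 0.34
d₂ = d₁ − σ√T = 0.3434 − 0.4000 = -0.0566 → -0.06
e^(−rT) = e^(−0.005·1) = 0.9950
N(−d₂) = N(0.06) = 0.5239;  N(−d₁) = N(-0.34) = 0.3669
P = 93·0.9950·0.5239 − 98·0.3669 = 48.4791 − 35.9562 = 12.5229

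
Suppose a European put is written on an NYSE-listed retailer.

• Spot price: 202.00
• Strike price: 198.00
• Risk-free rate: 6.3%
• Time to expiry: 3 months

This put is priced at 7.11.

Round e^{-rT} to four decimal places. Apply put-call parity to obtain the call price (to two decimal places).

14.20

e^(−rT) = e^(−0.063·0.25) = 0.9844
Put-call parity: C − P = S − K·e^(−rT) = 202 − 198·0.9844 = 202 − 194.9112 = 7.0888
C = P + (C − P) = 7.11 + (7.0888) = 14.1988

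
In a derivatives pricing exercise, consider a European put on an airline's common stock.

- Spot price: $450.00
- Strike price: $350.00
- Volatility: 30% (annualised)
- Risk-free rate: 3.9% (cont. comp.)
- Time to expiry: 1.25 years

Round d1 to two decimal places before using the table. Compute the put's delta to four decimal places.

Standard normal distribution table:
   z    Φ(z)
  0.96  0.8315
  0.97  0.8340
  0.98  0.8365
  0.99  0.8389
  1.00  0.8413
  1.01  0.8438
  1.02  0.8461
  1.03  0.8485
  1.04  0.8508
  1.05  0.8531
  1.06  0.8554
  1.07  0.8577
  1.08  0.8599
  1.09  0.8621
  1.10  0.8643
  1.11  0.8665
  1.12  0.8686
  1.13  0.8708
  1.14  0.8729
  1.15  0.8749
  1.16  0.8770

-0.1446

T = 1.25;  σ√T = 0.3354
d₁ = [ln(450/350) + (0.039 + 0.3²/2)·1.25] / 0.3354 = [0.2513 + 0.1050] / 0.3354 = 1.0623 ≈ 1.06
N(d₁) = N(1.06) = 0.8554
Δ_put = N(d₁) − 1 = 0.8554 − 1 = -0.1446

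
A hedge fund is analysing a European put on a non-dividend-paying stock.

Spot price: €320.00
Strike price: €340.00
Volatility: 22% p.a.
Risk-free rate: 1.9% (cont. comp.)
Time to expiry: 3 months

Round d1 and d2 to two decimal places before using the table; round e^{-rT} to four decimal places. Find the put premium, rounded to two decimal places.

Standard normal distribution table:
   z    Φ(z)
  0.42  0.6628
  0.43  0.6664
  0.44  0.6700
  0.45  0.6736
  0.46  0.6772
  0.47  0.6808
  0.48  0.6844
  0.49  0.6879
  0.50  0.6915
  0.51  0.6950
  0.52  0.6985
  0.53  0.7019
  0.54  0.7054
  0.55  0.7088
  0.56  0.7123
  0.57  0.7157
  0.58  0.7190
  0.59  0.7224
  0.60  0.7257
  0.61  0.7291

€25.49

T = 0.25;  σ√T = 0.1100
d₁ = [ln(320/340) + (0.019 + 0.22²/2)·0.25] / 0.1100 = [-0.0606 + 0.0108] / 0.1100 = -0.4530 which rounds to -0.45
d₂ = d₁ − σ√T = -0.4530 − 0.1100 = -0.5630 which rounds to -0.56
e^(−rT) = e^(−0.019·0.25) = 0.9953
N(−d₂) = N(0.56) = 0.7123;  N(−d₁) = N(0.45) = 0.6736
P = 340·0.9953·0.7123 − 320·0.6736 = 241.0437 − 215.5520 = 25.4917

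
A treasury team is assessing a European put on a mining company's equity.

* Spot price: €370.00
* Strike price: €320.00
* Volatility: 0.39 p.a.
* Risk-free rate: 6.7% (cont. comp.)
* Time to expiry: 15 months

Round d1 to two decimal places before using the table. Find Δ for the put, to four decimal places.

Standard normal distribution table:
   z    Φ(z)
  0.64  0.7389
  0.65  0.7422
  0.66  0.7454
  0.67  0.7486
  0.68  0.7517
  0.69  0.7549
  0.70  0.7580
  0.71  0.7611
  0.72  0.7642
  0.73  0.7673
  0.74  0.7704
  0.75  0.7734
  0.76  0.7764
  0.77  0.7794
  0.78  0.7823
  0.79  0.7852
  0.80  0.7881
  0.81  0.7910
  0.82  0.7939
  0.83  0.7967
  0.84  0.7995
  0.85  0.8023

-0.2296

σ√T = 0.39 × 1.1180 = 0.4360
d₁ = [ln(370/320) + (0.067 + 0.39²/2)·1.25] / 0.4360 = [0.1452 + 0.1788] / 0.4360 = 0.7430 ≈ 0.74
N(d₁) = N(0.74) = 0.7704
Δ_put = N(d₁) − 1 = 0.7704 − 1 = -0.2296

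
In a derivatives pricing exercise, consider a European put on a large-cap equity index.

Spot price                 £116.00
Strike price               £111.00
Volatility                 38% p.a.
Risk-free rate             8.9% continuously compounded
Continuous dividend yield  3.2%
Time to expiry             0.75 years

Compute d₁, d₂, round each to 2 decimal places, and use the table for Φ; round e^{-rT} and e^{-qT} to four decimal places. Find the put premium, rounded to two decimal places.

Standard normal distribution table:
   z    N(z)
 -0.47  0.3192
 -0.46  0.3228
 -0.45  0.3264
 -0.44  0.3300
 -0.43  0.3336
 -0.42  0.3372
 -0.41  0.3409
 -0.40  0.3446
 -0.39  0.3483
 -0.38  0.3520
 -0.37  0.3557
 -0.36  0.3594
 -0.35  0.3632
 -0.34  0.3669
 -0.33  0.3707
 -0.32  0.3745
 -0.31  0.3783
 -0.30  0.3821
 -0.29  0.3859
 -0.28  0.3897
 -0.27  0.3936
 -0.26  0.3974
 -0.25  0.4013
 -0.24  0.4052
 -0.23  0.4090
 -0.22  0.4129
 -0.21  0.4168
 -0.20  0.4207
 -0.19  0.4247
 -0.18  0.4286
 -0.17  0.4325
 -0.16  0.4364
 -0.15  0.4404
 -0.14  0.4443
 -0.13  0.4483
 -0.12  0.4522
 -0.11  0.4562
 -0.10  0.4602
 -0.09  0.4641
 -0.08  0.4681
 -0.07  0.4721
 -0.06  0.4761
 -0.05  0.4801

σ√T = 0.38·√0.75 = 0.3291
ln(S/K) + (r − q + σ²/2)T = ln(116/111) + (0.089 − 0.032 + 0.38²/2)·0.75 = 0.0441 + 0.0969 = 0.1410
d₁ = 0.1410 / 0.3291 = 0.4283 which rounds to 0.43
d₂ = d₁ − σ√T = 0.4283 − 0.3291 = 0.0992 which rounds to 0.10
exp(−qT) = exp(−0.032·0.75) = 0.9763;  exp(−rT) = exp(−0.089·0.75) = 0.9354
N(−d₂) = N(-0.10) = 0.4602;  N(−d₁) = N(-0.43) = 0.3336
P = 111·0.9354·0.4602 − 116·0.9763·0.3336 = 47.7823 − 37.7805 = 10.0018

£10.00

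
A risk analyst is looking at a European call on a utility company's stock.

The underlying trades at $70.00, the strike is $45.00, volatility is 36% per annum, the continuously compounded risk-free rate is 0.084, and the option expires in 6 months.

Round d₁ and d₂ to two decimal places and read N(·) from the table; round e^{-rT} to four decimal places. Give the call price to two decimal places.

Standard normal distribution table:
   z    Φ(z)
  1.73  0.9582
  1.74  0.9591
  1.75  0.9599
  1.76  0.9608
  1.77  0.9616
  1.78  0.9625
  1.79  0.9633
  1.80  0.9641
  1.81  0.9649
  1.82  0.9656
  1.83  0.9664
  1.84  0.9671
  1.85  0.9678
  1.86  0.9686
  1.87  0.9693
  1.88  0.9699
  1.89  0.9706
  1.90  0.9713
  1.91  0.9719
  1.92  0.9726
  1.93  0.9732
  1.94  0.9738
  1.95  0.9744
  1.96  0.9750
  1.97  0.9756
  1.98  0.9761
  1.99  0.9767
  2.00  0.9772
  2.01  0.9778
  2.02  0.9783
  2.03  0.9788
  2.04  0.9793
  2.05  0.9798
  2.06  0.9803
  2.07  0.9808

T = 0.5;  σ√T = 0.2546
d₁ = [ln(70/45) + (0.084 + 0.36²/2)·0.5] / 0.2546 = [0.4418 + 0.0744] / 0.2546 = 2.0280 which rounds to 2.03
d₂ = d₁ − σ√T = 2.0280 − 0.2546 = 1.7734 which rounds to 1.77
exp(−rT) = exp(−0.084·0.5) = 0.9589
N(d₁) = N(2.03) = 0.9788;  N(d₂) = N(1.77) = 0.9616
C = 70·0.9788 − 45·0.9589·0.9616 = 68.5160 − 41.4935 = 27.0225

$27.02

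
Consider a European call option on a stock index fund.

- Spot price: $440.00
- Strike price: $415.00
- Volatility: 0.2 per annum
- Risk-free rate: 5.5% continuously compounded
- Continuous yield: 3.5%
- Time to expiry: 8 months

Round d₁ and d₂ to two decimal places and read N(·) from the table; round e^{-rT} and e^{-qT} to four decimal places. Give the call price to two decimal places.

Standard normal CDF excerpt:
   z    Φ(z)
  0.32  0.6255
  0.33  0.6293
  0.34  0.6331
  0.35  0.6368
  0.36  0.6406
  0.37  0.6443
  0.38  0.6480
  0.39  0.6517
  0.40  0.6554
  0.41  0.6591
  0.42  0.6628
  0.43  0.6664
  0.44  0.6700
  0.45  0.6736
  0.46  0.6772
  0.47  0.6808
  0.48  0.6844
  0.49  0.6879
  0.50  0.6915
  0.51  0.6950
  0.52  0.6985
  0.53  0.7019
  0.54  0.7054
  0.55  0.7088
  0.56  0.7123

$43.96

T = 0.6667;  σ√T = 0.1633
d₁ = [ln(440/415) + (0.055 − 0.035 + 0.2²/2)·0.6667] / 0.1633 = [0.0585 + 0.0267] / 0.1633 = 0.5215 ⇒ 0.52
d₂ = d₁ − σ√T = 0.5215 − 0.1633 = 0.3582 ⇒ 0.36
e^(−qT) = e^(−0.035·0.6667) = 0.9769;  e^(−rT) = e^(−0.055·0.6667) = 0.9640
N(d₁) = N(0.52) = 0.6985;  N(d₂) = N(0.36) = 0.6406
C = 440·0.9769·0.6985 − 415·0.9640·0.6406 = 300.2404 − 256.2784 = 43.9620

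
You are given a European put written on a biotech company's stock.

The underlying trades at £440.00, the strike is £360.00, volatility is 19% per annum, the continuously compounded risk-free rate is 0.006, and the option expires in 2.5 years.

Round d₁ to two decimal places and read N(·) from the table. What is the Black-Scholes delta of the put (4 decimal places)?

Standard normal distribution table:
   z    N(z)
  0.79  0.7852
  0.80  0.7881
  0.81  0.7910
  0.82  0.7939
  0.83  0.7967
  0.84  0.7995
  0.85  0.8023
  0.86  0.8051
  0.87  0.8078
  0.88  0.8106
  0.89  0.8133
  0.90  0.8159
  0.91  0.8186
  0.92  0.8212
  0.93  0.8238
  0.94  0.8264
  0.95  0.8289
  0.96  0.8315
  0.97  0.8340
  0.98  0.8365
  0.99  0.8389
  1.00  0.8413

T = 2.5;  σ√T = 0.3004
d₁ = [ln(440/360) + (0.006 + ½·0.19²)·2.5] / (σ√T) = (0.2007 + 0.0601) / 0.3004 = 0.8681 → 0.87
N(d₁) = N(0.87) = 0.8078
Δ_put = N(d₁) − 1 = 0.8078 − 1 = -0.1922

-0.1922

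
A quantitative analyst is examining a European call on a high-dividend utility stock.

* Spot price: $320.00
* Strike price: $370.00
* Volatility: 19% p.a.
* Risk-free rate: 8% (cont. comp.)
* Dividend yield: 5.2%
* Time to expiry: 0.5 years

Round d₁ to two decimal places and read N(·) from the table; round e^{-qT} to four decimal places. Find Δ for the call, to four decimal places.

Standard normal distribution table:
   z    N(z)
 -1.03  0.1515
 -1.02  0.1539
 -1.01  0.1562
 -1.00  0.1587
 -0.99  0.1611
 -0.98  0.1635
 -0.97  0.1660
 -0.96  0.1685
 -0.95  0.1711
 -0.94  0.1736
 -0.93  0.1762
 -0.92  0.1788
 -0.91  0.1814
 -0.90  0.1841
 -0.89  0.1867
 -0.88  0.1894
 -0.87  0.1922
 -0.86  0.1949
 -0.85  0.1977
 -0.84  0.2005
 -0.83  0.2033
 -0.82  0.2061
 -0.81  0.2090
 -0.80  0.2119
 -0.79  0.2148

T = 0.5;  σ√T = 0.1344
d₁ = [ln(320/370) + (0.08 − 0.052 + 0.19²/2)·0.5] / 0.1344 = [-0.1452 + 0.0230] / 0.1344 = -0.9092 ⇒ -0.91
N(d₁) = N(-0.91) = 0.1814
Δ_call = e^(−qT)·N(d₁) = 0.9743·0.1814 = 0.1767

0.1767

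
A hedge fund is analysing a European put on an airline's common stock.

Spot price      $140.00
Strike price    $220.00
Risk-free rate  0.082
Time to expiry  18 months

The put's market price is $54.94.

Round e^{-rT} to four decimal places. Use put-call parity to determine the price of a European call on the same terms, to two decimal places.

$0.39

e^(−rT) = e^(−0.082·1.5) = 0.8843
Put-call parity: C − P = S − K·e^(−rT) = 140 − 220·0.8843 = 140 − 194.5460 = -54.5460
C = P + (C − P) = 54.94 + (-54.5460) = 0.3940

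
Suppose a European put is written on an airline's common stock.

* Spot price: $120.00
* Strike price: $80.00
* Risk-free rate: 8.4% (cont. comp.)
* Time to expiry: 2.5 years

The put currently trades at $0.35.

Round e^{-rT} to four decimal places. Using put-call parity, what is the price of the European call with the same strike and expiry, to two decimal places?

$55.50

exp(−rT) = exp(−0.084·2.5) = 0.8106
Put-call parity: C − P = S − K·e^(−rT) = 120 − 80·0.8106 = 120 − 64.8480 = 55.1520
C = P + (C − P) = 0.35 + (55.1520) = 55.5020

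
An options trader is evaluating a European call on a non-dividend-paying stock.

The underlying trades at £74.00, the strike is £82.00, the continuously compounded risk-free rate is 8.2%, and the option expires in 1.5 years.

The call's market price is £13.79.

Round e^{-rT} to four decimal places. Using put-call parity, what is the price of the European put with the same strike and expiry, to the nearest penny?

£12.30

exp(−rT) = exp(−0.082·1.5) = 0.8843
Put-call parity: C − P = S − K·e^(−rT) = 74 − 82·0.8843 = 74 − 72.5126 = 1.4874
P = C − (C − P) = 13.79 − (1.4874) = 12.3026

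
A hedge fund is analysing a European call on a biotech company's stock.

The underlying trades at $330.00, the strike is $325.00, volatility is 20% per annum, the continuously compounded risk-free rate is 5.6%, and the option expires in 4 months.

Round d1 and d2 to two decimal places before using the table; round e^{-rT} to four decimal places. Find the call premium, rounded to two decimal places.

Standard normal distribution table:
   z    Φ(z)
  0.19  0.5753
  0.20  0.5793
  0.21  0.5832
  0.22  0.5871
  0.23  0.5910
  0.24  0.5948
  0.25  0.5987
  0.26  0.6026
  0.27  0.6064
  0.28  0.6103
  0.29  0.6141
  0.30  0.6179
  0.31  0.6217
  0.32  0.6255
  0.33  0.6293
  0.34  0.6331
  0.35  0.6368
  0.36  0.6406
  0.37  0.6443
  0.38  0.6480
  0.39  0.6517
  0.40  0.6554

σ√T = 0.2·√0.3333 = 0.1155
d₁ = [ln(330/325) + (0.056 + 0.2²/2)·0.3333] / 0.1155 = [0.0153 + 0.0253] / 0.1155 = 0.3516 ≈ 0.35
d₂ = d₁ − σ√T = 0.3516 − 0.1155 = 0.2361 ≈ 0.24
e^(−rT) = e^(−0.056·0.3333) = 0.9815
N(d₁) = N(0.35) = 0.6368;  N(d₂) = N(0.24) = 0.5948
C = 330·0.6368 − 325·0.9815·0.5948 = 210.1440 − 189.7338 = 20.4102

$20.41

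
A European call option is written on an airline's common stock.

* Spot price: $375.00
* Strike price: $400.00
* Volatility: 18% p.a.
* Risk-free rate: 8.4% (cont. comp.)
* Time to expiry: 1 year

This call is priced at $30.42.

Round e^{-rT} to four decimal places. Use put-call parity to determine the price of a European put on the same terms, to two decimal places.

$23.18

e^(−rT) = e^(−0.084·1) = 0.9194
Put-call parity: C − P = S − K·e^(−rT) = 375 − 400·0.9194 = 375 − 367.7600 = 7.2400
P = C − (C − P) = 30.42 − (7.2400) = 23.1800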